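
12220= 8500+3720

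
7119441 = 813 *8757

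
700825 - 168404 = 532421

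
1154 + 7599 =8753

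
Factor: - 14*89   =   - 1246 = - 2^1* 7^1 *89^1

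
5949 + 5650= 11599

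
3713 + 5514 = 9227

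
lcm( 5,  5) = 5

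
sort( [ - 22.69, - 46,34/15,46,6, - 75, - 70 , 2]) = [ - 75, - 70, - 46, - 22.69, 2, 34/15, 6 , 46]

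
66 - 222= - 156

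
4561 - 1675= 2886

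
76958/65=76958/65 = 1183.97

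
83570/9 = 9285 + 5/9 = 9285.56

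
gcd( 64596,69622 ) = 14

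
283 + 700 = 983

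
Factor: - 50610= - 2^1*3^1 * 5^1*7^1 * 241^1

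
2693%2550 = 143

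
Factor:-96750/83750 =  - 387/335 = - 3^2*5^(-1 ) * 43^1*67^( - 1)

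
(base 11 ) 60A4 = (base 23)F74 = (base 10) 8100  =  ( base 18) 1700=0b1111110100100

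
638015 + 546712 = 1184727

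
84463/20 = 4223 + 3/20 = 4223.15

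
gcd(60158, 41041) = 7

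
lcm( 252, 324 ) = 2268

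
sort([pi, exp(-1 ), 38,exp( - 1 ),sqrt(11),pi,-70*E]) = [ - 70*E,exp(-1),exp(  -  1),pi,pi, sqrt(11), 38]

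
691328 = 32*21604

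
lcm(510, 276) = 23460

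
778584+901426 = 1680010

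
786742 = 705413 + 81329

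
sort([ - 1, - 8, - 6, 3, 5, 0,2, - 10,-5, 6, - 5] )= [ - 10, - 8, - 6, - 5 , - 5,-1, 0, 2,3,5, 6 ] 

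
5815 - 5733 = 82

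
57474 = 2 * 28737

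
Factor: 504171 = 3^3*71^1*263^1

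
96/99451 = 96/99451 = 0.00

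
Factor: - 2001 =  - 3^1*23^1*29^1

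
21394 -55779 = -34385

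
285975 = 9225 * 31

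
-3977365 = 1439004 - 5416369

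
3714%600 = 114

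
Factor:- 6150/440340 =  - 5/358 = - 2^( - 1)*5^1*179^(- 1)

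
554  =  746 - 192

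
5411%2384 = 643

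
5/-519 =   -  1 + 514/519 = -0.01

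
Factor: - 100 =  - 2^2*5^2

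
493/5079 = 493/5079 = 0.10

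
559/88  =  6 + 31/88 = 6.35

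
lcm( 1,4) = 4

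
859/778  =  1 +81/778 = 1.10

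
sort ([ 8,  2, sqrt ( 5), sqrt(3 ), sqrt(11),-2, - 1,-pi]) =[ - pi,-2 , - 1, sqrt (3 ), 2,sqrt( 5 ), sqrt(11 ),8]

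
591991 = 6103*97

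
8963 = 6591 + 2372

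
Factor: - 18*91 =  - 2^1*3^2*7^1*13^1 = - 1638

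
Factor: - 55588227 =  - 3^1* 18529409^1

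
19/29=19/29 = 0.66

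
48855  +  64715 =113570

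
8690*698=6065620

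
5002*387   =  1935774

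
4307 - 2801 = 1506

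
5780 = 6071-291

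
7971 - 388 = 7583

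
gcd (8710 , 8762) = 26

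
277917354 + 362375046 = 640292400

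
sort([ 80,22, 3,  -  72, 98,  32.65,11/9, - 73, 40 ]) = [ -73, - 72,11/9,  3,22,  32.65,  40,  80, 98] 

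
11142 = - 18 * (-619 ) 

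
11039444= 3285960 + 7753484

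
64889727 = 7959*8153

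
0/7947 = 0 = 0.00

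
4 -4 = 0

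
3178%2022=1156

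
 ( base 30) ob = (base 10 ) 731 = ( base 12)50b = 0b1011011011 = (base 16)2db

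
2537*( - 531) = - 1347147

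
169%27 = 7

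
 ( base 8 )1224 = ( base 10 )660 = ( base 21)1A9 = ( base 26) PA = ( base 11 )550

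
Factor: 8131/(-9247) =-7^ ( - 1)*47^1*173^1*1321^( - 1 ) 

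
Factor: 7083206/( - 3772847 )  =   - 544862/290219 = - 2^1*37^2*199^1*290219^( - 1)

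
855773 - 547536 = 308237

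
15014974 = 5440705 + 9574269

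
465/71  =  465/71  =  6.55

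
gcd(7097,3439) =1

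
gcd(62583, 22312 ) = 1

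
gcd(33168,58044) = 8292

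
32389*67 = 2170063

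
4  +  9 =13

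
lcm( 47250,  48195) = 2409750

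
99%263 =99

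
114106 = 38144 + 75962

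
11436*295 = 3373620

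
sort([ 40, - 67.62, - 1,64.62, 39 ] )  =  [ - 67.62, - 1,39, 40,64.62 ] 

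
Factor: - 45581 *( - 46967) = 19^1 *67^1*701^1*2399^1 = 2140802827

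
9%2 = 1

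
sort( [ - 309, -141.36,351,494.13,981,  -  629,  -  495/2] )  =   [ - 629 , - 309, - 495/2,-141.36, 351, 494.13,981 ]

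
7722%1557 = 1494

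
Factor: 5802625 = 5^3*61^1*761^1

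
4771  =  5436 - 665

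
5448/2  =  2724 = 2724.00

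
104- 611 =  - 507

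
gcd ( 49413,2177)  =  7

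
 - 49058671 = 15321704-64380375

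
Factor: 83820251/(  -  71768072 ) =-2^ ( - 3 )*17^1*59^ ( - 1 )*151^1 * 383^( - 1)*397^( - 1 )*32653^1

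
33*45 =1485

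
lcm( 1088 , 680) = 5440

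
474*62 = 29388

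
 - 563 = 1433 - 1996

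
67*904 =60568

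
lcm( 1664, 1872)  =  14976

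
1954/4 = 977/2 = 488.50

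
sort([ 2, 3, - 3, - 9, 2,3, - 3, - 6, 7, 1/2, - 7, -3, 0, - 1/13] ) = [ - 9, - 7, - 6, - 3, -3, - 3, - 1/13,0,1/2, 2, 2,3, 3, 7]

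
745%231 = 52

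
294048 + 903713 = 1197761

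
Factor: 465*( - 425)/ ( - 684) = 65875/228  =  2^(- 2 )*3^( - 1 )*5^3 * 17^1 *19^( - 1)*31^1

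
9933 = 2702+7231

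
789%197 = 1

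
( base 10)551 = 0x227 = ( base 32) H7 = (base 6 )2315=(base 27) KB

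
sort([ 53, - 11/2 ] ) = [ - 11/2,53 ]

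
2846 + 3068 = 5914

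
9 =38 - 29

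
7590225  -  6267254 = 1322971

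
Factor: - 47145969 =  -3^4*13^1*44773^1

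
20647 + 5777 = 26424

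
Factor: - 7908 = -2^2*3^1*659^1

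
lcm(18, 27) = 54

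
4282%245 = 117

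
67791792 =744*91118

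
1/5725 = 1/5725 =0.00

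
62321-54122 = 8199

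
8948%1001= 940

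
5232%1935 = 1362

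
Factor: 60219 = 3^2 * 6691^1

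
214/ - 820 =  - 107/410  =  - 0.26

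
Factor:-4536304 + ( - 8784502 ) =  - 2^1*67^1*99409^1 = - 13320806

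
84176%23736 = 12968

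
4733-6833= - 2100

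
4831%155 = 26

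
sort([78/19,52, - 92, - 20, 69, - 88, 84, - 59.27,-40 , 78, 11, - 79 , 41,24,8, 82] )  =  [-92, - 88, - 79, - 59.27, - 40,  -  20 , 78/19, 8,11, 24,41,  52,69, 78 , 82,84]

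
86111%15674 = 7741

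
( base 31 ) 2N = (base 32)2l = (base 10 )85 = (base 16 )55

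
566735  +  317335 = 884070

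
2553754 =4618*553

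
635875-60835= 575040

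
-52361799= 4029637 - 56391436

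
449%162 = 125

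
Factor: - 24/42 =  - 2^2*7^(-1 ) = -4/7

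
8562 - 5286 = 3276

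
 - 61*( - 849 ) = 51789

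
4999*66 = 329934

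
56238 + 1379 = 57617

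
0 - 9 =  - 9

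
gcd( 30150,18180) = 90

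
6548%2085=293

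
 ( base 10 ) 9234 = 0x2412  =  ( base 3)110200000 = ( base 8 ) 22022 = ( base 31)9IR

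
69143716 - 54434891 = 14708825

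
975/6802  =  975/6802 = 0.14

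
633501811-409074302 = 224427509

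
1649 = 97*17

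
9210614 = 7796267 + 1414347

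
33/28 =33/28 = 1.18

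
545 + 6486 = 7031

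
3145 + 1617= 4762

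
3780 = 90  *42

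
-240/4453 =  - 1 + 4213/4453 = - 0.05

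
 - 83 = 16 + -99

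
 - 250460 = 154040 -404500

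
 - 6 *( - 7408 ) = 44448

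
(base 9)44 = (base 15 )2a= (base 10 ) 40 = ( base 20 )20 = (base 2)101000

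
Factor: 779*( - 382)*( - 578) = 172000084 =2^2*17^2*19^1*41^1*191^1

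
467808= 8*58476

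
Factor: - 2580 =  - 2^2*3^1*5^1*43^1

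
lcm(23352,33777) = 1891512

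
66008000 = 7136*9250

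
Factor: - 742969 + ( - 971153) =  - 1714122 = -2^1*3^5*3527^1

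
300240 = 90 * 3336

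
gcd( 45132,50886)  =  6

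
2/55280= 1/27640  =  0.00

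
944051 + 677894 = 1621945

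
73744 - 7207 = 66537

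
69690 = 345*202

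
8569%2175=2044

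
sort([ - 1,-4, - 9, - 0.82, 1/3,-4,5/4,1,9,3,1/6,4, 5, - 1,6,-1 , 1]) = [  -  9, - 4 , - 4, - 1, - 1, - 1,  -  0.82,1/6,1/3,1,  1, 5/4,3,  4, 5, 6,9]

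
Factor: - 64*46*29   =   - 2^7 * 23^1*29^1 = - 85376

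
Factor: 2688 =2^7 *3^1 *7^1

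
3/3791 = 3/3791 = 0.00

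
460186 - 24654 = 435532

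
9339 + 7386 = 16725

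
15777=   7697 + 8080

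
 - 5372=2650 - 8022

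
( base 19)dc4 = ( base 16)133D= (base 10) 4925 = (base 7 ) 20234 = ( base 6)34445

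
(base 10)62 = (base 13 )4A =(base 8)76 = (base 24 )2E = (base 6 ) 142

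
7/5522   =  7/5522 = 0.00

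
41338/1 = 41338 = 41338.00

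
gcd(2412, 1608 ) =804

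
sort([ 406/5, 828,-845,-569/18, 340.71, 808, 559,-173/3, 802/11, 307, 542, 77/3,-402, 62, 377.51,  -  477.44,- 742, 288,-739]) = [-845, - 742, - 739,-477.44, - 402, - 173/3,-569/18,77/3, 62,802/11, 406/5,  288, 307 , 340.71,  377.51, 542,559, 808,828]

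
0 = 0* 958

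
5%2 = 1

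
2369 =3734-1365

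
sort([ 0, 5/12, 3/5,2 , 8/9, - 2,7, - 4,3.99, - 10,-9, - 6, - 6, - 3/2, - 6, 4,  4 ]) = [ - 10, - 9, -6,  -  6, - 6, - 4, - 2, - 3/2 , 0, 5/12,3/5,  8/9,  2,  3.99,4, 4, 7 ]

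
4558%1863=832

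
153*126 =19278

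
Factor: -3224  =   - 2^3*13^1  *  31^1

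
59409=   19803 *3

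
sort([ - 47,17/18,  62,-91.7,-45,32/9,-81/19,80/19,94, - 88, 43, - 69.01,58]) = [ - 91.7, - 88,-69.01,-47,-45, - 81/19,17/18,32/9,80/19, 43 , 58,62, 94]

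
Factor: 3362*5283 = 17761446 = 2^1 * 3^2 *41^2*587^1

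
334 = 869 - 535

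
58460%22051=14358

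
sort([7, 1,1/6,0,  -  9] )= [ - 9, 0, 1/6 , 1,7 ] 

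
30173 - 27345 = 2828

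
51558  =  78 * 661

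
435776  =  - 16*(-27236 )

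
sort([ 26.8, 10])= [10, 26.8] 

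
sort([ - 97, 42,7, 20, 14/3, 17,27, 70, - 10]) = [ - 97, -10, 14/3, 7, 17, 20 , 27 , 42,70 ] 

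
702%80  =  62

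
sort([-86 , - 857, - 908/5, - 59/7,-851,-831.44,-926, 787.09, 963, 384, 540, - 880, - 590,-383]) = [- 926, - 880,-857,-851, - 831.44, - 590, -383,-908/5, -86,-59/7,384, 540, 787.09, 963 ]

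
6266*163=1021358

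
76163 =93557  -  17394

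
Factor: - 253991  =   - 499^1*509^1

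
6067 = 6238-171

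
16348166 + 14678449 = 31026615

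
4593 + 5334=9927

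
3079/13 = 3079/13 = 236.85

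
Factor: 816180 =2^2*3^1*5^1  *  61^1*223^1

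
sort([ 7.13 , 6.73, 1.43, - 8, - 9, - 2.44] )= [ - 9,-8, - 2.44,1.43,6.73 , 7.13 ] 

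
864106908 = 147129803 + 716977105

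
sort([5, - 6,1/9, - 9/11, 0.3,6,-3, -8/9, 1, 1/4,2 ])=[ - 6, - 3,  -  8/9, - 9/11,  1/9,1/4, 0.3,1,2, 5,6] 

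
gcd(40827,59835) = 3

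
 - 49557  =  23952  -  73509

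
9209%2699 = 1112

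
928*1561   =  1448608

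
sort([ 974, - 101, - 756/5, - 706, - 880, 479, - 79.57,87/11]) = [ - 880, - 706, - 756/5, - 101,-79.57, 87/11,  479 , 974 ] 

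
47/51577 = 47/51577 = 0.00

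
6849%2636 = 1577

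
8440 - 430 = 8010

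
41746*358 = 14945068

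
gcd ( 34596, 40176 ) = 1116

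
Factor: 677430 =2^1*3^3*5^1*13^1*193^1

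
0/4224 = 0 = 0.00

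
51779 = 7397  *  7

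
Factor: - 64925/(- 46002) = 2^( - 1 )*3^( - 1)*5^2*7^2*11^(- 1)*17^( - 1 ) * 41^( - 1)*53^1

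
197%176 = 21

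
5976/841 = 7  +  89/841 = 7.11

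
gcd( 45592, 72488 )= 328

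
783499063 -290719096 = 492779967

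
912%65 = 2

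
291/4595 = 291/4595  =  0.06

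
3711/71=52 + 19/71 = 52.27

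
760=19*40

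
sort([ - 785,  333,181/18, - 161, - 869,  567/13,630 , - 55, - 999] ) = [ - 999, -869, - 785, - 161 , - 55,181/18, 567/13, 333 , 630]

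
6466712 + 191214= 6657926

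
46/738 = 23/369 = 0.06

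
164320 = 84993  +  79327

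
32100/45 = 713  +  1/3 = 713.33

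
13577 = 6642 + 6935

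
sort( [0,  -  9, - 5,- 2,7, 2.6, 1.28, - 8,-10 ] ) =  [ - 10, - 9,  -  8, - 5,-2,0, 1.28,2.6, 7 ]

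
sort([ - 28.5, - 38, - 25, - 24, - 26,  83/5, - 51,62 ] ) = [-51, -38, - 28.5, - 26 ,  -  25, - 24,  83/5,62 ]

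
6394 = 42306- 35912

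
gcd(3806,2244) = 22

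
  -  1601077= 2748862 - 4349939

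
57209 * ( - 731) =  - 41819779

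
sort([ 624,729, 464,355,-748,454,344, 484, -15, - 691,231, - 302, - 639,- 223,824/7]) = [ - 748,- 691, - 639, - 302, - 223, - 15 , 824/7 , 231,344,355, 454,464,484, 624,729 ] 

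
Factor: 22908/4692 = 83/17 = 17^ ( - 1)*83^1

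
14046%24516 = 14046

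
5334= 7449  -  2115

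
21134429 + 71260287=92394716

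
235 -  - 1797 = 2032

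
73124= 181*404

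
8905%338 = 117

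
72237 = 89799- 17562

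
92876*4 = 371504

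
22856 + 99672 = 122528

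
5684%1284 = 548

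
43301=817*53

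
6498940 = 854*7610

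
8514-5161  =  3353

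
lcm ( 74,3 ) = 222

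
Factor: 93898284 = 2^2  *  3^1*509^1*15373^1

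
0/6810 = 0=0.00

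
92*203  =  18676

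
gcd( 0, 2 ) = 2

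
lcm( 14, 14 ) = 14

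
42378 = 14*3027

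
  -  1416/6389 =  - 1+4973/6389 =- 0.22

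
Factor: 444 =2^2*3^1*37^1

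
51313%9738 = 2623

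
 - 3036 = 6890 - 9926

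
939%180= 39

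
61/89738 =61/89738 =0.00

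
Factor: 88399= 109^1*811^1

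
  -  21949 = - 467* 47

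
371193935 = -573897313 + 945091248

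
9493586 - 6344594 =3148992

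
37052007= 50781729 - 13729722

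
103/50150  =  103/50150 = 0.00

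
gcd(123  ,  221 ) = 1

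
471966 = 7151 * 66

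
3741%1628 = 485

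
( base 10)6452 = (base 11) 4936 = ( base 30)752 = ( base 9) 8758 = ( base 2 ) 1100100110100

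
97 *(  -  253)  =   - 24541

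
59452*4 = 237808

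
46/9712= 23/4856 = 0.00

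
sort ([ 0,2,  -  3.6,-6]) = [ - 6,-3.6, 0,2 ] 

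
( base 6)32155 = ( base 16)1127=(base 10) 4391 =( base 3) 20000122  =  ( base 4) 1010213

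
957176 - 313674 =643502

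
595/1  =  595=595.00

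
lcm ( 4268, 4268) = 4268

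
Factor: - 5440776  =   - 2^3*3^1 * 11^1*37^1 * 557^1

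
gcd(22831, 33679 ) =1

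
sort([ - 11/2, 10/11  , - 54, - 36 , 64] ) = [  -  54 ,-36,-11/2 , 10/11 , 64 ] 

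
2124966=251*8466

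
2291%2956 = 2291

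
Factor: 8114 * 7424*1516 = 91321317376 =2^11* 29^1 * 379^1*4057^1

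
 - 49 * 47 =-2303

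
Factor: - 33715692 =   -  2^2*3^2*17^1*89^1*619^1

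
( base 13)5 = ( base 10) 5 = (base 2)101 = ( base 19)5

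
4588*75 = 344100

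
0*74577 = 0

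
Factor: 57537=3^3 * 2131^1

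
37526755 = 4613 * 8135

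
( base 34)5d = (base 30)63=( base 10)183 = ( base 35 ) 58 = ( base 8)267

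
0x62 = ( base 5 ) 343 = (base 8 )142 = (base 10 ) 98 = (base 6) 242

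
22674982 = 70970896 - 48295914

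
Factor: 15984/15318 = 2^3*3^1*23^ ( - 1 ) =24/23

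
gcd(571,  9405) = 1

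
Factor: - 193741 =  - 193741^1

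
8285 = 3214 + 5071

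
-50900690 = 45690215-96590905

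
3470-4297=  - 827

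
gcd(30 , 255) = 15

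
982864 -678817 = 304047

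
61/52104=61/52104 = 0.00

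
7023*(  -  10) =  - 70230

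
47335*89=4212815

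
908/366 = 2 + 88/183  =  2.48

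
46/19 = 2+8/19 =2.42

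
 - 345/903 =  - 115/301=- 0.38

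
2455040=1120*2192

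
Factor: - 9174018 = -2^1*3^1*7^1*113^1 * 1933^1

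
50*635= 31750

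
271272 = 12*22606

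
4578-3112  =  1466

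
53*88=4664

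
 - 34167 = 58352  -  92519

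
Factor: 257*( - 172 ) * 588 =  - 2^4*3^1*7^2 *43^1 *257^1= - 25991952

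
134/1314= 67/657 = 0.10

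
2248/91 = 2248/91 = 24.70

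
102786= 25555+77231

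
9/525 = 3/175 = 0.02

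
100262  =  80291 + 19971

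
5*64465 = 322325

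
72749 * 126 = 9166374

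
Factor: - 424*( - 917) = 388808=2^3 * 7^1*53^1*131^1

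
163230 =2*81615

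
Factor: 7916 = 2^2*1979^1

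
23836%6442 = 4510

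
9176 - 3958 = 5218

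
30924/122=253 + 29/61 = 253.48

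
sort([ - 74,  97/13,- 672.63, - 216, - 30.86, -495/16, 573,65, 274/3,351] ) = [ - 672.63,  -  216, - 74, - 495/16,-30.86,97/13,65, 274/3, 351, 573]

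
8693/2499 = 8693/2499= 3.48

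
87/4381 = 87/4381 = 0.02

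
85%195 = 85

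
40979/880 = 46 + 499/880 = 46.57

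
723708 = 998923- 275215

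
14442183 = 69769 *207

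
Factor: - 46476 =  -2^2*3^2*1291^1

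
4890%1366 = 792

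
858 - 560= 298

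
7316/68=1829/17   =  107.59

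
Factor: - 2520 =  - 2^3*3^2 * 5^1 * 7^1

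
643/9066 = 643/9066  =  0.07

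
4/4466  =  2/2233 = 0.00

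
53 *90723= 4808319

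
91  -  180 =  - 89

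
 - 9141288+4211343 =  - 4929945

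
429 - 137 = 292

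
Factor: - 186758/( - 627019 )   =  2^1*11^1*13^1*19^( - 1 ) * 61^( - 1)*541^(-1 )*653^1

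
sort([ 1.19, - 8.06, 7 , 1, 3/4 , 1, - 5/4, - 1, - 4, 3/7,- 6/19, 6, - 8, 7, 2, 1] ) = [ - 8.06,-8, - 4 , - 5/4, - 1,-6/19, 3/7, 3/4,  1, 1,1,1.19, 2, 6, 7,7]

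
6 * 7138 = 42828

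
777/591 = 1 + 62/197 = 1.31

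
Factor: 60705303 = 3^1*23^1*823^1 * 1069^1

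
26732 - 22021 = 4711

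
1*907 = 907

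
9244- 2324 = 6920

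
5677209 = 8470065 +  - 2792856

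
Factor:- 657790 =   -  2^1*5^1*7^1*9397^1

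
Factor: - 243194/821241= - 2^1*3^(  -  2)*7^1*29^1*599^1*91249^( - 1)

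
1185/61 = 1185/61 = 19.43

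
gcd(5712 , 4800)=48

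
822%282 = 258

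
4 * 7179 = 28716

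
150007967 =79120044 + 70887923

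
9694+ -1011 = 8683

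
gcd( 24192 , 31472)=112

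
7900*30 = 237000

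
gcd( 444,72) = 12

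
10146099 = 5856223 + 4289876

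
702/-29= - 25 + 23/29  =  - 24.21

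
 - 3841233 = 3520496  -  7361729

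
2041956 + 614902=2656858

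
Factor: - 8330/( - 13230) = 3^(-3)*17^1 = 17/27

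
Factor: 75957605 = 5^1*227^1*66923^1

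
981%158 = 33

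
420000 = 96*4375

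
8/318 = 4/159 = 0.03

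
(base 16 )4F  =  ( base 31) 2h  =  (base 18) 47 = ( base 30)2J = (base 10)79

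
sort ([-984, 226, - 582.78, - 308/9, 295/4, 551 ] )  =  [ - 984, - 582.78,-308/9,295/4 , 226, 551 ] 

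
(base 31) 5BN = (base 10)5169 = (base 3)21002110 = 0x1431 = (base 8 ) 12061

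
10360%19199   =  10360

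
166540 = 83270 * 2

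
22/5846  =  11/2923 = 0.00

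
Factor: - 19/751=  - 19^1*751^ ( - 1)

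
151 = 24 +127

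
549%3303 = 549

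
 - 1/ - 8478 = 1/8478 = 0.00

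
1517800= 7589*200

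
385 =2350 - 1965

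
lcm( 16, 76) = 304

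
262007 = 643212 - 381205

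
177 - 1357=  -  1180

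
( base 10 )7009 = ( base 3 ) 100121121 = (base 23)d5h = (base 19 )107H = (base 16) 1b61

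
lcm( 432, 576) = 1728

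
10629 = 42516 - 31887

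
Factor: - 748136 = -2^3* 17^1*5501^1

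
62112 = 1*62112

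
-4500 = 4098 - 8598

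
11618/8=1452 + 1/4 = 1452.25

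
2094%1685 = 409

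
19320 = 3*6440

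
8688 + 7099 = 15787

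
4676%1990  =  696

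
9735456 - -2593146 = 12328602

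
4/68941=4/68941 = 0.00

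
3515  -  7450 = -3935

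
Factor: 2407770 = 2^1*3^2*5^1*31^1  *  863^1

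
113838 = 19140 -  - 94698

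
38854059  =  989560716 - 950706657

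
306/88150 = 153/44075 =0.00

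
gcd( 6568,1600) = 8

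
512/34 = 15+1/17 =15.06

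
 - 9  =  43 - 52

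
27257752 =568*47989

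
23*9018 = 207414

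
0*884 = 0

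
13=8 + 5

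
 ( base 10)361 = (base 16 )169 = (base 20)I1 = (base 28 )CP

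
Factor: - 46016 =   -  2^6*719^1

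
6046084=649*9316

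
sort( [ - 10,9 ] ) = [-10, 9 ] 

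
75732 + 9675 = 85407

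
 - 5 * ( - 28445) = 142225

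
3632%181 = 12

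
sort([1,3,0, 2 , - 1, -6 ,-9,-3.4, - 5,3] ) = [ - 9, - 6, - 5,-3.4,-1, 0, 1,  2, 3,3 ]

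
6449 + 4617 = 11066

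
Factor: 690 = 2^1 * 3^1*5^1*23^1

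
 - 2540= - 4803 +2263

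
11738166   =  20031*586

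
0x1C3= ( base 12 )317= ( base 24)IJ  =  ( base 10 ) 451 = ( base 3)121201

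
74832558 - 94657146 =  - 19824588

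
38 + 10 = 48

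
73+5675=5748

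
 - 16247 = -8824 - 7423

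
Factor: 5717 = 5717^1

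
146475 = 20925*7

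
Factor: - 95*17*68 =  - 2^2*5^1*17^2*19^1 = -109820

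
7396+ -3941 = 3455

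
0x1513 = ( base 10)5395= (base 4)1110103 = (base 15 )18EA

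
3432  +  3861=7293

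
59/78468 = 59/78468=0.00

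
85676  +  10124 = 95800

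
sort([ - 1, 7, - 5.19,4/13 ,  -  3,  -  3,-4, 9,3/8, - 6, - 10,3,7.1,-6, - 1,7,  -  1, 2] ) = [ - 10,-6, - 6 , - 5.19,  -  4,-3, - 3,- 1, - 1, - 1,4/13 , 3/8 , 2, 3,7,7,  7.1, 9] 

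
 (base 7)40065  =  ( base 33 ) 8sf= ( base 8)22663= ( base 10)9651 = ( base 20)142B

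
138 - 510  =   - 372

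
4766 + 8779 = 13545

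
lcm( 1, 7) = 7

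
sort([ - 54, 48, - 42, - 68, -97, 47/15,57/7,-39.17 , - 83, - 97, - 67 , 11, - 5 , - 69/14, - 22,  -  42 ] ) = [ - 97, - 97, - 83, - 68, -67, - 54, - 42, - 42, -39.17, - 22,  -  5, - 69/14, 47/15,57/7, 11, 48]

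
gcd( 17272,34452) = 4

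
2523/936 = 2 + 217/312 = 2.70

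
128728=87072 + 41656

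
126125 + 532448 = 658573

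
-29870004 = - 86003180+56133176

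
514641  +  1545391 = 2060032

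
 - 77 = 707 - 784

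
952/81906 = 28/2409 = 0.01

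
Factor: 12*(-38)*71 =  - 2^3*3^1*19^1*71^1 = - 32376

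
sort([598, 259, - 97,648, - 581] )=[-581,-97, 259,  598, 648]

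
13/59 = 13/59 = 0.22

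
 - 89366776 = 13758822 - 103125598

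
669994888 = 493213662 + 176781226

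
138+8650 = 8788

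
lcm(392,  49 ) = 392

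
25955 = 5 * 5191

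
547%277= 270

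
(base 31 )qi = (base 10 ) 824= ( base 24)1A8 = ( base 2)1100111000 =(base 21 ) 1I5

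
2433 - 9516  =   - 7083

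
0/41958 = 0  =  0.00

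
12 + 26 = 38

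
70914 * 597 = 42335658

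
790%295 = 200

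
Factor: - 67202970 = - 2^1*3^1*5^1*277^1*8087^1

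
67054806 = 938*71487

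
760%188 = 8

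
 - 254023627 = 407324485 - 661348112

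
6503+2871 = 9374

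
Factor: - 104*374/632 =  - 2^1*11^1 * 13^1*17^1*79^(-1 ) = - 4862/79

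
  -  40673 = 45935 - 86608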